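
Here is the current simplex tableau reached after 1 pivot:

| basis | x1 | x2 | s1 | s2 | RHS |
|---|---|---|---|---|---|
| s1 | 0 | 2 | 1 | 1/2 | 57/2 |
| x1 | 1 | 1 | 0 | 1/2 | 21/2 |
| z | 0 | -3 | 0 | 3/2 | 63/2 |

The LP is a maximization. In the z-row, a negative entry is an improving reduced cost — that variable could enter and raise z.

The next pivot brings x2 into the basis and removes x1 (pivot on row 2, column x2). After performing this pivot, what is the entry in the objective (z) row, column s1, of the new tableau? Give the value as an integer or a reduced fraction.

Pivot element is row 2, column x2: 1.
Normalize row 2: new (row 2, s1) = 0/1 = 0.
z-row ← z-row − (-3)·(new row 2): 0 − (-3)·0 = 0.

0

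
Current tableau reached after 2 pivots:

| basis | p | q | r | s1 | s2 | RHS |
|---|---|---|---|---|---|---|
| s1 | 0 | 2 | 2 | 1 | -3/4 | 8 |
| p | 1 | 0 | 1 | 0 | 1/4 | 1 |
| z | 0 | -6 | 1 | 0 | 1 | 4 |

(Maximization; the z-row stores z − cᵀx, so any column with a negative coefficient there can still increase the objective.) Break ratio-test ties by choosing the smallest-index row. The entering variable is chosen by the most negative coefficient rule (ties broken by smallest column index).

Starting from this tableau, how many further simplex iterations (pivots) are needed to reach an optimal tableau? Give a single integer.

2

pivot: q in, s1 out → z = 28
pivot: s2 in, p out → z = 33
No improving column remains; optimal.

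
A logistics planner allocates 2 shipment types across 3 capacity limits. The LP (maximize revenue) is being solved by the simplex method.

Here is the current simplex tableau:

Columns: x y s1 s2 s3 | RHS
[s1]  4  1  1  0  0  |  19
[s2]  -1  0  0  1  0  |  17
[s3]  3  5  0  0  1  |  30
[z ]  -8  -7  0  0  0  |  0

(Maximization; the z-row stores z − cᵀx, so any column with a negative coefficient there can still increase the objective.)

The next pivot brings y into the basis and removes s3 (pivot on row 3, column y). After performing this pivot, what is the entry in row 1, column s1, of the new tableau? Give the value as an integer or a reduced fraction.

Pivot element is row 3, column y: 5.
Normalize row 3: new (row 3, s1) = 0/5 = 0.
row 1 ← row 1 − 1·(new row 3): 1 − 1·0 = 1.

1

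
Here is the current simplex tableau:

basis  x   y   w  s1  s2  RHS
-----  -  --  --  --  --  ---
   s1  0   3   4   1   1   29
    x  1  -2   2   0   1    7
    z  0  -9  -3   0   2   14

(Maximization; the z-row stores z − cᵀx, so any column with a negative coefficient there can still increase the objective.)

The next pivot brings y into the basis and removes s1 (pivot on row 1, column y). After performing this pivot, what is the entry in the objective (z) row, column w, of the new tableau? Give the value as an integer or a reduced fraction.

Pivot element is row 1, column y: 3.
Normalize row 1: new (row 1, w) = 4/3 = 4/3.
z-row ← z-row − (-9)·(new row 1): -3 − (-9)·(4/3) = 9.

9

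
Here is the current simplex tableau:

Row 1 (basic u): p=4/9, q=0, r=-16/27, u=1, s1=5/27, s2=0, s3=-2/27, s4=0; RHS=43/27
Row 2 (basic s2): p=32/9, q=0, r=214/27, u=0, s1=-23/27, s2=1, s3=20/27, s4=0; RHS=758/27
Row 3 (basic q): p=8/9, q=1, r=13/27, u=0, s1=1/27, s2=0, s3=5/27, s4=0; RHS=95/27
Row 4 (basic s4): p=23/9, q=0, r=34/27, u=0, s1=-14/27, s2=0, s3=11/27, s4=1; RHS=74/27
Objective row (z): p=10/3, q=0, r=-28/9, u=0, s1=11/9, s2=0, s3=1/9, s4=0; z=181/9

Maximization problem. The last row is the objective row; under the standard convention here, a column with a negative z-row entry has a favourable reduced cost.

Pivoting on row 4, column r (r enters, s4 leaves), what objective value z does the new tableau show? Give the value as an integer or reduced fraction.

457/17

Minimum ratio for r: (74/27)/(34/27) = 37/17.
z changes by −(z-row coeff of r)·ratio = −(-28/9)·(37/17) = 1036/153.
New z = 181/9 + (1036/153) = 457/17.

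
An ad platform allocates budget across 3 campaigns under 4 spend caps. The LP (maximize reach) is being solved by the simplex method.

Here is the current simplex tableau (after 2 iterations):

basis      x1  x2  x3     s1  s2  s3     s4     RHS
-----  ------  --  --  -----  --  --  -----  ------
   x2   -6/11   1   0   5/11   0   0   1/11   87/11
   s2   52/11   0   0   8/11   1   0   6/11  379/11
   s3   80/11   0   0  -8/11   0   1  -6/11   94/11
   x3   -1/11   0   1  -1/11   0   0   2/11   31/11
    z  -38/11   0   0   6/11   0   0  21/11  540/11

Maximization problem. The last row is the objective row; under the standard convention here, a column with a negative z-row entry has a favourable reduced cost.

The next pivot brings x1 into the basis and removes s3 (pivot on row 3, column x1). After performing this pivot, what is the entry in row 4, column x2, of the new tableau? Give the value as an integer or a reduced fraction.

0

Pivot element is row 3, column x1: 80/11.
Normalize row 3: new (row 3, x2) = 0/(80/11) = 0.
row 4 ← row 4 − (-1/11)·(new row 3): 0 − (-1/11)·0 = 0.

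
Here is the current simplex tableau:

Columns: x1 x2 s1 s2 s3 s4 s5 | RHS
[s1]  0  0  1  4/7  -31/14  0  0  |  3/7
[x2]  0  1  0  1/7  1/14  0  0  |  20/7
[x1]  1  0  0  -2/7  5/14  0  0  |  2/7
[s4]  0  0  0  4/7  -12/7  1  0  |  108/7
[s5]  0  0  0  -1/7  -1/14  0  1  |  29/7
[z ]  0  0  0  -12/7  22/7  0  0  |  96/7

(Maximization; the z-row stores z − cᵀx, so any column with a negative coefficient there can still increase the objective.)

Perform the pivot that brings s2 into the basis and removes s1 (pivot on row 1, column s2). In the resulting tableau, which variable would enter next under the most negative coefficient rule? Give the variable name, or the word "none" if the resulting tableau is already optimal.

s3

Pivot element 4/7. New z-row = old z-row − (-12/7)·(row 1/(4/7)).
Updated z-row coefficients: x1: 0, x2: 0, s1: 3, s2: 0, s3: -7/2, s4: 0, s5: 0.
The most negative is -7/2 in column s3, so s3 would enter next.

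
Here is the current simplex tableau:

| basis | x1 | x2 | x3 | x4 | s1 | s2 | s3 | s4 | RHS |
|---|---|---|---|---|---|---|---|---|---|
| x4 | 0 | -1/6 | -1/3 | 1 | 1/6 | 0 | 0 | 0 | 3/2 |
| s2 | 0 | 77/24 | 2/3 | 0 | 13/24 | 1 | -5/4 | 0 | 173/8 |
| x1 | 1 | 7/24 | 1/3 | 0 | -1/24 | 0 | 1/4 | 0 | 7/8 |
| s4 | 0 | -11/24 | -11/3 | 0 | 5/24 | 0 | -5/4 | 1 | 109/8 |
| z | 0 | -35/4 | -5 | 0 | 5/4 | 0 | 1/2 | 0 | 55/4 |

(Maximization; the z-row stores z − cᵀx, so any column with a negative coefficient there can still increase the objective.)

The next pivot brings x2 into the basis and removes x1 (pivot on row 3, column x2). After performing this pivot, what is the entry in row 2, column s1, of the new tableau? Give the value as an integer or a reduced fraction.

1

Pivot element is row 3, column x2: 7/24.
Normalize row 3: new (row 3, s1) = (-1/24)/(7/24) = -1/7.
row 2 ← row 2 − (77/24)·(new row 3): 13/24 − (77/24)·(-1/7) = 1.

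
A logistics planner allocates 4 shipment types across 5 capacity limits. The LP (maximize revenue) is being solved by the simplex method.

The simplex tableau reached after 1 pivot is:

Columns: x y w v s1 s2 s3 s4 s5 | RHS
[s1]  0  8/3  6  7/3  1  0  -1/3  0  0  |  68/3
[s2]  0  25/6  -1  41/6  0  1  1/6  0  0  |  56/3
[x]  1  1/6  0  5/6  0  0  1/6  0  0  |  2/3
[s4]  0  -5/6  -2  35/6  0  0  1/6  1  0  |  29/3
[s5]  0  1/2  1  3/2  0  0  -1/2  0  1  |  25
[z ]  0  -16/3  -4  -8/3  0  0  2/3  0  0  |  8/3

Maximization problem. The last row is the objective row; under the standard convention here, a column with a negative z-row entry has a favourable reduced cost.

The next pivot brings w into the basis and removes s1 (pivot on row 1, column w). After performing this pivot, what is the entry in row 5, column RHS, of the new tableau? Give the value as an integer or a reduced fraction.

Pivot element is row 1, column w: 6.
Normalize row 1: new (row 1, RHS) = (68/3)/6 = 34/9.
row 5 ← row 5 − 1·(new row 1): 25 − 1·(34/9) = 191/9.

191/9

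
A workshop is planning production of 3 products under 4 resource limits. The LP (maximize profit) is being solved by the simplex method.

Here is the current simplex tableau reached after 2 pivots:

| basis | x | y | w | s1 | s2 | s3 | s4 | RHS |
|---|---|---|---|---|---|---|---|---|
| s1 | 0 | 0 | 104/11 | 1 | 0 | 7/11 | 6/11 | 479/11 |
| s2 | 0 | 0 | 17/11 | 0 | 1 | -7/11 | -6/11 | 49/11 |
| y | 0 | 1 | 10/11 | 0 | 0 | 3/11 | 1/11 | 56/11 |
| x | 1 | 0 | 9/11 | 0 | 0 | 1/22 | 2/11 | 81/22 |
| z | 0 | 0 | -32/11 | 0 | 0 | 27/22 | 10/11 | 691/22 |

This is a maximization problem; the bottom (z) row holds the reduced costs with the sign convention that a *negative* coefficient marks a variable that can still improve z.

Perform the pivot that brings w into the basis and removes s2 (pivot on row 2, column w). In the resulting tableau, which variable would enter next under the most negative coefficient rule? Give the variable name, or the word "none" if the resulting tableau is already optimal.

Pivot element 17/11. New z-row = old z-row − (-32/11)·(row 2/(17/11)).
Updated z-row coefficients: x: 0, y: 0, w: 0, s1: 0, s2: 32/17, s3: 1/34, s4: -2/17.
The most negative is -2/17 in column s4, so s4 would enter next.

s4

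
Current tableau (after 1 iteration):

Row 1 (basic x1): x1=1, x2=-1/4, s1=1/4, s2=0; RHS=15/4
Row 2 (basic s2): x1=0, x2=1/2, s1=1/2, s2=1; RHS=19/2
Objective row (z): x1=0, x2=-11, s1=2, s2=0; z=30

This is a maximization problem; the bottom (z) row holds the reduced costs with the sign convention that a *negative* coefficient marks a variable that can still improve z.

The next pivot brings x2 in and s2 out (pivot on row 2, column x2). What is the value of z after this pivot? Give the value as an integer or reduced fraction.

239

Minimum ratio for x2: (19/2)/(1/2) = 19.
z changes by −(z-row coeff of x2)·ratio = −(-11)·19 = 209.
New z = 30 + 209 = 239.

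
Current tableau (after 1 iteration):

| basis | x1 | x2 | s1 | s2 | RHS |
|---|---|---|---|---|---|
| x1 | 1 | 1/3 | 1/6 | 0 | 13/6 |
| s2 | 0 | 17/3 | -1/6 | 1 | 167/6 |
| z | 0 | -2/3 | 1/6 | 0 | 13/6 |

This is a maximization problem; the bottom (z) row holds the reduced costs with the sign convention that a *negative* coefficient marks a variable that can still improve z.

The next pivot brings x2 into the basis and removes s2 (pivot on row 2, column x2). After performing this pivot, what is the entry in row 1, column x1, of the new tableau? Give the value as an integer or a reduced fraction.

1

Pivot element is row 2, column x2: 17/3.
Normalize row 2: new (row 2, x1) = 0/(17/3) = 0.
row 1 ← row 1 − (1/3)·(new row 2): 1 − (1/3)·0 = 1.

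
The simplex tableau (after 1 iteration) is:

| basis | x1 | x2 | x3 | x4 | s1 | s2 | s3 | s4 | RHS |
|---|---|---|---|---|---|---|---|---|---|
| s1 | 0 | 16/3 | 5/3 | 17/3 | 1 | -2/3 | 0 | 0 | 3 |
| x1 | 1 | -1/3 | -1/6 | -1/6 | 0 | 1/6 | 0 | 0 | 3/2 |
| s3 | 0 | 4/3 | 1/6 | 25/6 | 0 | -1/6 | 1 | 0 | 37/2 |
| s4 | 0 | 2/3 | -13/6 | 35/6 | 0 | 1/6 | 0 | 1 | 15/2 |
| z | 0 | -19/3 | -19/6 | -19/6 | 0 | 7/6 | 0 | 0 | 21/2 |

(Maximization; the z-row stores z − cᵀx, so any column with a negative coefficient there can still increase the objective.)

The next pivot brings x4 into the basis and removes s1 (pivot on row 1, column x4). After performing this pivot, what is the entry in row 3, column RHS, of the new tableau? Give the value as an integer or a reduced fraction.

277/17

Pivot element is row 1, column x4: 17/3.
Normalize row 1: new (row 1, RHS) = 3/(17/3) = 9/17.
row 3 ← row 3 − (25/6)·(new row 1): 37/2 − (25/6)·(9/17) = 277/17.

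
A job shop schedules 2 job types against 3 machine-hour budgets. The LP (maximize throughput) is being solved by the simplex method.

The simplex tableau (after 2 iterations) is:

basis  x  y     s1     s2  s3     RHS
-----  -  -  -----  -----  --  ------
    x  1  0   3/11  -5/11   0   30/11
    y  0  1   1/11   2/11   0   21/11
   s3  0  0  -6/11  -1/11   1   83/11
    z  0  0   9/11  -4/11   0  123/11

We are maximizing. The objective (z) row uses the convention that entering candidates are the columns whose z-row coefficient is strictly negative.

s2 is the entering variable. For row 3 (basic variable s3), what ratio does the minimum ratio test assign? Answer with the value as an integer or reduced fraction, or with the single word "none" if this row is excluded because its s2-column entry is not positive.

The s2 entry in row 3 is -1/11 ≤ 0, so this row gives no ratio.

none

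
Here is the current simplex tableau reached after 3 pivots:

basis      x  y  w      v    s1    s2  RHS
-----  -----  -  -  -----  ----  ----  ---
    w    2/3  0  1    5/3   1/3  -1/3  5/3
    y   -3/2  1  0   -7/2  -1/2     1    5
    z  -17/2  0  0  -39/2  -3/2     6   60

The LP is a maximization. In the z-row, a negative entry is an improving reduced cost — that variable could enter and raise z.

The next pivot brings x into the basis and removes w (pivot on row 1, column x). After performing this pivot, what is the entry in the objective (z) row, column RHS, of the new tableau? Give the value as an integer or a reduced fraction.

Pivot element is row 1, column x: 2/3.
Normalize row 1: new (row 1, RHS) = (5/3)/(2/3) = 5/2.
z-row ← z-row − (-17/2)·(new row 1): 60 − (-17/2)·(5/2) = 325/4.

325/4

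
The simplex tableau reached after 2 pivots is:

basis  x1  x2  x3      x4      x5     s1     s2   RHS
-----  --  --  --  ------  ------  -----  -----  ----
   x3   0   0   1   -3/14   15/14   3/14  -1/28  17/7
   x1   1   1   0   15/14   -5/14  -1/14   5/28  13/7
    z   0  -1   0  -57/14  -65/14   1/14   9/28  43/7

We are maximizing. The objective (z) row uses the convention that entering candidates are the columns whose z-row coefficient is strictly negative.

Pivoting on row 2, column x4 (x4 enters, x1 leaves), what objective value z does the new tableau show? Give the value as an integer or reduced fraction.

66/5

Minimum ratio for x4: (13/7)/(15/14) = 26/15.
z changes by −(z-row coeff of x4)·ratio = −(-57/14)·(26/15) = 247/35.
New z = 43/7 + (247/35) = 66/5.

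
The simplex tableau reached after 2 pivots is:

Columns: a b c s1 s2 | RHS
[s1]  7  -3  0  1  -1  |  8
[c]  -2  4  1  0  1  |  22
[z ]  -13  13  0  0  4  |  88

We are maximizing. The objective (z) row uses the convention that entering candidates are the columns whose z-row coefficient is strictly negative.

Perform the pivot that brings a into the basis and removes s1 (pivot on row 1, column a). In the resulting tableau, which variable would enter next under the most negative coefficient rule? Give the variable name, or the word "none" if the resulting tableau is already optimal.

none

Pivot element 7. New z-row = old z-row − (-13)·(row 1/7).
Updated z-row coefficients: a: 0, b: 52/7, c: 0, s1: 13/7, s2: 15/7.
No coefficient is strictly negative; the tableau after this pivot is optimal.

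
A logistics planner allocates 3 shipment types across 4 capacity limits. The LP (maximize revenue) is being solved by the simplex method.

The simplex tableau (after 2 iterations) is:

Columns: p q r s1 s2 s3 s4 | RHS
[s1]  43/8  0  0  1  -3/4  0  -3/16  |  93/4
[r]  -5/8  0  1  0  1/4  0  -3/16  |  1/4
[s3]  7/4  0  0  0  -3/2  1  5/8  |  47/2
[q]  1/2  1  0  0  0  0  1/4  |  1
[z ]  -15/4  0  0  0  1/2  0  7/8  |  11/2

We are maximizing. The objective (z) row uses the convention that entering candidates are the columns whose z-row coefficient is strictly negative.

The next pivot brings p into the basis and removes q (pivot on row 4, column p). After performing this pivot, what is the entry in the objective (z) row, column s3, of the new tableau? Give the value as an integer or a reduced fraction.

Pivot element is row 4, column p: 1/2.
Normalize row 4: new (row 4, s3) = 0/(1/2) = 0.
z-row ← z-row − (-15/4)·(new row 4): 0 − (-15/4)·0 = 0.

0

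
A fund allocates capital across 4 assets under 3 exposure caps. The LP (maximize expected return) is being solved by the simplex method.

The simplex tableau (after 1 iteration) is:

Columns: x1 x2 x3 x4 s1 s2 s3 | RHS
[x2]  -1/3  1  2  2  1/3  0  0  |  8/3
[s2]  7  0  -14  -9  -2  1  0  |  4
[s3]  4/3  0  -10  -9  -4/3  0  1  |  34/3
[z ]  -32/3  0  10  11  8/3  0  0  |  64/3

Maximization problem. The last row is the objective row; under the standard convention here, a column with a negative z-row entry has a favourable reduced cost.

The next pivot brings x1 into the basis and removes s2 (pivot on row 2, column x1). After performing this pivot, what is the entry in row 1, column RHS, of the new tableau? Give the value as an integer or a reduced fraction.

20/7

Pivot element is row 2, column x1: 7.
Normalize row 2: new (row 2, RHS) = 4/7 = 4/7.
row 1 ← row 1 − (-1/3)·(new row 2): 8/3 − (-1/3)·(4/7) = 20/7.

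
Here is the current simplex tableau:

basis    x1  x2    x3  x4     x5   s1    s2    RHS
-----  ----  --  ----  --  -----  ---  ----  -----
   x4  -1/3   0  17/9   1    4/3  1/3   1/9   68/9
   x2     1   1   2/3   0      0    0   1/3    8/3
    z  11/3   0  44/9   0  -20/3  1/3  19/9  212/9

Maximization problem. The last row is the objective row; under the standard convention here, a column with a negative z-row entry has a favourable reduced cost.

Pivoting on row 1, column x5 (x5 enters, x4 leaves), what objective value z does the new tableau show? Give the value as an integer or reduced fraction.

Minimum ratio for x5: (68/9)/(4/3) = 17/3.
z changes by −(z-row coeff of x5)·ratio = −(-20/3)·(17/3) = 340/9.
New z = 212/9 + (340/9) = 184/3.

184/3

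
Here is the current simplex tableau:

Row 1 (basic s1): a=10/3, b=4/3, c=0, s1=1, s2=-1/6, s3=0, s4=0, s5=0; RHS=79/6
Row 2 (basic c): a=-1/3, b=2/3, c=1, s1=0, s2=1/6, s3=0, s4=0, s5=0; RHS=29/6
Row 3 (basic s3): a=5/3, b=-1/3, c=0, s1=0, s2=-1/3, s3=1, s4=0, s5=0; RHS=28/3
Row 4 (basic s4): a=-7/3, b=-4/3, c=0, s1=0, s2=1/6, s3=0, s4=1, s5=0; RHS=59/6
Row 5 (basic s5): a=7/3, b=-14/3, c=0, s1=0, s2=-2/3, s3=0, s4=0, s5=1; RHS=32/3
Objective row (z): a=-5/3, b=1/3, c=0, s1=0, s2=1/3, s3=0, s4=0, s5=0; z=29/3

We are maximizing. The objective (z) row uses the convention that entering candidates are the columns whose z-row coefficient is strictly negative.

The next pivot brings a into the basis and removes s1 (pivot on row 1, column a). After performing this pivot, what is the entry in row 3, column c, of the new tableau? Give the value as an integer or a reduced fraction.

Pivot element is row 1, column a: 10/3.
Normalize row 1: new (row 1, c) = 0/(10/3) = 0.
row 3 ← row 3 − (5/3)·(new row 1): 0 − (5/3)·0 = 0.

0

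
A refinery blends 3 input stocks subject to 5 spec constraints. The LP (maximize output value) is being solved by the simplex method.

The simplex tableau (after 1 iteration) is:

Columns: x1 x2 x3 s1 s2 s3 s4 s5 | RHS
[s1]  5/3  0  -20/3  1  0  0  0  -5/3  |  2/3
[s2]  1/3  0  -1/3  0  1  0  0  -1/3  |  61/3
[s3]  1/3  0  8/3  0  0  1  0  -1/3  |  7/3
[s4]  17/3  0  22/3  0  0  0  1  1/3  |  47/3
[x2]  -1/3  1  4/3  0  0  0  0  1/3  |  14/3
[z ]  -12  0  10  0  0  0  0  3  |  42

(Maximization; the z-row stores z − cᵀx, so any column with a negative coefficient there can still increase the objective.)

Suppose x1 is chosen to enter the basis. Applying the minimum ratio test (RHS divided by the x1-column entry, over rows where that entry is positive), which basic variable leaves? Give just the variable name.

Ratios: row 1 (s1): (2/3)/(5/3) = 2/5; row 2 (s2): (61/3)/(1/3) = 61; row 3 (s3): (7/3)/(1/3) = 7; row 4 (s4): (47/3)/(17/3) = 47/17; row 5 (x2): entry -1/3 ≤ 0, skip.
Minimum ratio 2/5 is in the s1 row, so s1 leaves.

s1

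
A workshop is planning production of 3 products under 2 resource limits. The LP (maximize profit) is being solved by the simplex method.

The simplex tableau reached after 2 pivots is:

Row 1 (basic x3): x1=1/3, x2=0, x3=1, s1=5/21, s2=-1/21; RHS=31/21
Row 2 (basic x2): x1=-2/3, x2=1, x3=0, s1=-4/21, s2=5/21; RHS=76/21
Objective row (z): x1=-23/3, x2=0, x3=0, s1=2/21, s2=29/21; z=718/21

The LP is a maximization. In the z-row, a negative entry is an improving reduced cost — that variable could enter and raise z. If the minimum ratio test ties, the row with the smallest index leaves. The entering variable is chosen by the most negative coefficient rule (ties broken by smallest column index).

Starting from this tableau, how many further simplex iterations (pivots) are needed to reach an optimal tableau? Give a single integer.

1

pivot: x1 in, x3 out → z = 477/7
No improving column remains; optimal.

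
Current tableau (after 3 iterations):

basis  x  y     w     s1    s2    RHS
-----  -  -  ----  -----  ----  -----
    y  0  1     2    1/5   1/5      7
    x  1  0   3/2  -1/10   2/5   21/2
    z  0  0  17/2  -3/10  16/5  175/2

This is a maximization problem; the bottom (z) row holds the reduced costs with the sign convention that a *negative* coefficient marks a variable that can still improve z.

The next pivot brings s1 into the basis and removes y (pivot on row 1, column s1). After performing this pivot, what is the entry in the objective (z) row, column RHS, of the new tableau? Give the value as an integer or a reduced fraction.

Pivot element is row 1, column s1: 1/5.
Normalize row 1: new (row 1, RHS) = 7/(1/5) = 35.
z-row ← z-row − (-3/10)·(new row 1): 175/2 − (-3/10)·35 = 98.

98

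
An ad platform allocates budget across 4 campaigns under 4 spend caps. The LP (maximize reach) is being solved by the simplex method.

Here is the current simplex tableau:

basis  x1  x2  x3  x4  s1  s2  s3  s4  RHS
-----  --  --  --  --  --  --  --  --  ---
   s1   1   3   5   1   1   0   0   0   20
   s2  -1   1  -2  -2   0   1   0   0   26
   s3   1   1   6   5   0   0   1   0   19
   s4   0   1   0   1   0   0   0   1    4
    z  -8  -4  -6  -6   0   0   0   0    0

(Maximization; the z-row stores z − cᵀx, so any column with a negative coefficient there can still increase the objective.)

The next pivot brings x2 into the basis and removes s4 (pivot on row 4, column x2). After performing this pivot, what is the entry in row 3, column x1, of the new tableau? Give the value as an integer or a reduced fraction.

Pivot element is row 4, column x2: 1.
Normalize row 4: new (row 4, x1) = 0/1 = 0.
row 3 ← row 3 − 1·(new row 4): 1 − 1·0 = 1.

1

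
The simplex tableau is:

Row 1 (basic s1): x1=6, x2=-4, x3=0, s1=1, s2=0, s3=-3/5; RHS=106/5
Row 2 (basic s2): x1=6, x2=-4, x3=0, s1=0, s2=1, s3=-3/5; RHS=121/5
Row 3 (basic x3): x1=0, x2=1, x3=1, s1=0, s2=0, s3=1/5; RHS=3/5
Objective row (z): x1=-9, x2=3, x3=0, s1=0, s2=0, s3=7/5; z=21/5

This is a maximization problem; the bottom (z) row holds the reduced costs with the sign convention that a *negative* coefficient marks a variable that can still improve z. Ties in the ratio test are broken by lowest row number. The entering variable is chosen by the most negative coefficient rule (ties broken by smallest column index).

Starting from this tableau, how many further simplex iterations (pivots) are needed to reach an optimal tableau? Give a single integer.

pivot: x1 in, s1 out → z = 36
pivot: x2 in, x3 out → z = 189/5
No improving column remains; optimal.

2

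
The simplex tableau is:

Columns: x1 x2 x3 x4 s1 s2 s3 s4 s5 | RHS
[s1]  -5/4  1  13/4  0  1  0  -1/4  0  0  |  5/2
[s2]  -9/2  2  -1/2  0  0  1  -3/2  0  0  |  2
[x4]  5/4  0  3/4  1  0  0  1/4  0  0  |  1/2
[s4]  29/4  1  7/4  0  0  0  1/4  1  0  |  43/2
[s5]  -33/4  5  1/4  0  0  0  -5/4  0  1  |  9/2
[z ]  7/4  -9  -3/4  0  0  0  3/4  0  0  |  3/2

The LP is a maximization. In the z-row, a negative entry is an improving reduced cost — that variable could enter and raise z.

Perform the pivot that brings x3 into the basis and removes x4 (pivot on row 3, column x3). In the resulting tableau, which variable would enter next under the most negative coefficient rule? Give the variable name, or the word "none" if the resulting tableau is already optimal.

Pivot element 3/4. New z-row = old z-row − (-3/4)·(row 3/(3/4)).
Updated z-row coefficients: x1: 3, x2: -9, x3: 0, x4: 1, s1: 0, s2: 0, s3: 1, s4: 0, s5: 0.
The most negative is -9 in column x2, so x2 would enter next.

x2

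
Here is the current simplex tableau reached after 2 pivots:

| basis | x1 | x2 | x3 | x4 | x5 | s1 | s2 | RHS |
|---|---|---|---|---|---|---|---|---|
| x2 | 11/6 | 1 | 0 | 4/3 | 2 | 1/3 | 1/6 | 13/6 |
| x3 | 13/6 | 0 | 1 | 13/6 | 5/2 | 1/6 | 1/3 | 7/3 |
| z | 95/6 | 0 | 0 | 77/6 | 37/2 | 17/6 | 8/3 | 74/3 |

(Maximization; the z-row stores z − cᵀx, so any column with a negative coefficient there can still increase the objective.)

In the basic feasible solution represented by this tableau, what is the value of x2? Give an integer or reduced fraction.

x2 is basic (row 1); its value is the RHS of that row: 13/6.

13/6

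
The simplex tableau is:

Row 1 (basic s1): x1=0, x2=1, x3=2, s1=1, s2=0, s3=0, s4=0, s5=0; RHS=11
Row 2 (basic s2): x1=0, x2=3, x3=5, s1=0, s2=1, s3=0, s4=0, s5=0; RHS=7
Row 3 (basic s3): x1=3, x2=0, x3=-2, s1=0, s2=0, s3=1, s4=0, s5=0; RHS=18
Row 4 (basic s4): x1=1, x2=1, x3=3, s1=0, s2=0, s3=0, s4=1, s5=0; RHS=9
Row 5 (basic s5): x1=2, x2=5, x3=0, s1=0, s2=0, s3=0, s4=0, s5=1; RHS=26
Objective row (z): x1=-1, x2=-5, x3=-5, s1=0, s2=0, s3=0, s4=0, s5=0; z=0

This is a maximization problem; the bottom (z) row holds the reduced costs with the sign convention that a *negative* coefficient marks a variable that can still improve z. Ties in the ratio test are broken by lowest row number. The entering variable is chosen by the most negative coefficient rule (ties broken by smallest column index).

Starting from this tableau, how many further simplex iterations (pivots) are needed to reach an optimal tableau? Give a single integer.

pivot: x2 in, s2 out → z = 35/3
pivot: x1 in, s3 out → z = 53/3
No improving column remains; optimal.

2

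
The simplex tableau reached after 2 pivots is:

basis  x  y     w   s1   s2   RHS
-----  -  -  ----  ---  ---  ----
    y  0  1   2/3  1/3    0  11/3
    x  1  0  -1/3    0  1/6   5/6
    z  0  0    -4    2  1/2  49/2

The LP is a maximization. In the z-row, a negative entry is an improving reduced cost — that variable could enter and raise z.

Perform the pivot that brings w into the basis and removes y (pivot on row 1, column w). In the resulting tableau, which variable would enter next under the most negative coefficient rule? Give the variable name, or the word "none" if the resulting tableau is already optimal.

none

Pivot element 2/3. New z-row = old z-row − (-4)·(row 1/(2/3)).
Updated z-row coefficients: x: 0, y: 6, w: 0, s1: 4, s2: 1/2.
No coefficient is strictly negative; the tableau after this pivot is optimal.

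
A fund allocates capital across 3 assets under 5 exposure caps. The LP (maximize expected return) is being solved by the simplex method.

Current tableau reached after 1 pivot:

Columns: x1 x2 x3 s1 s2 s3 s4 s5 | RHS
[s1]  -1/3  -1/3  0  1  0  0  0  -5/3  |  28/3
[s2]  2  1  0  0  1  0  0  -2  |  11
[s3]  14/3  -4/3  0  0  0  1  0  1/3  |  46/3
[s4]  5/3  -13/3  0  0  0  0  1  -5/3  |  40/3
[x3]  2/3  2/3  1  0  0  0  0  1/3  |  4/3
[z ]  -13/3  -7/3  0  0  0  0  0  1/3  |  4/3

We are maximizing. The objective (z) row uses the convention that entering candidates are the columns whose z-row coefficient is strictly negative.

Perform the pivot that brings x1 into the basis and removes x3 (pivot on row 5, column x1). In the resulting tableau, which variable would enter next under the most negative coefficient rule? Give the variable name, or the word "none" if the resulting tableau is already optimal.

Pivot element 2/3. New z-row = old z-row − (-13/3)·(row 5/(2/3)).
Updated z-row coefficients: x1: 0, x2: 2, x3: 13/2, s1: 0, s2: 0, s3: 0, s4: 0, s5: 5/2.
No coefficient is strictly negative; the tableau after this pivot is optimal.

none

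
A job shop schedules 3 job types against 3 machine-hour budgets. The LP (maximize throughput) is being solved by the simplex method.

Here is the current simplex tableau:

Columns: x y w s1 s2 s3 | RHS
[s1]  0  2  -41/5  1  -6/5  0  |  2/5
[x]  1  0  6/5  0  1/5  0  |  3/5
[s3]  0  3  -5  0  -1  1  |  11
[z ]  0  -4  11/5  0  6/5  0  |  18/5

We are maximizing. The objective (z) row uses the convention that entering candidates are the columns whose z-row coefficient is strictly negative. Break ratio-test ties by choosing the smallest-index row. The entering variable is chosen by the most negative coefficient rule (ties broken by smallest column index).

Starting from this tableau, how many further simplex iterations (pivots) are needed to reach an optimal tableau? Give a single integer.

pivot: y in, s1 out → z = 22/5
pivot: w in, x out → z = 23/2
No improving column remains; optimal.

2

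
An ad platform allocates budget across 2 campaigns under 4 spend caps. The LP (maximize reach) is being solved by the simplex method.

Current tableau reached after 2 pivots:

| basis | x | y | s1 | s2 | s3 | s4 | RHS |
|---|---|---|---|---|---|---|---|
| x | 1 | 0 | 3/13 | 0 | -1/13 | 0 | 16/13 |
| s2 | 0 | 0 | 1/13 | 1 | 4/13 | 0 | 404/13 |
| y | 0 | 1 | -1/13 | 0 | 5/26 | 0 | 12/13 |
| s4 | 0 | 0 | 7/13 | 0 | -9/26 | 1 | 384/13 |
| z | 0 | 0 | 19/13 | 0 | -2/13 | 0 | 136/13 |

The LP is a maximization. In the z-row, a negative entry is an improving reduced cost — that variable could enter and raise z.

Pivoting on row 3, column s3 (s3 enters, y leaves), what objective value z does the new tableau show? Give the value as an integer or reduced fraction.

Minimum ratio for s3: (12/13)/(5/26) = 24/5.
z changes by −(z-row coeff of s3)·ratio = −(-2/13)·(24/5) = 48/65.
New z = 136/13 + (48/65) = 56/5.

56/5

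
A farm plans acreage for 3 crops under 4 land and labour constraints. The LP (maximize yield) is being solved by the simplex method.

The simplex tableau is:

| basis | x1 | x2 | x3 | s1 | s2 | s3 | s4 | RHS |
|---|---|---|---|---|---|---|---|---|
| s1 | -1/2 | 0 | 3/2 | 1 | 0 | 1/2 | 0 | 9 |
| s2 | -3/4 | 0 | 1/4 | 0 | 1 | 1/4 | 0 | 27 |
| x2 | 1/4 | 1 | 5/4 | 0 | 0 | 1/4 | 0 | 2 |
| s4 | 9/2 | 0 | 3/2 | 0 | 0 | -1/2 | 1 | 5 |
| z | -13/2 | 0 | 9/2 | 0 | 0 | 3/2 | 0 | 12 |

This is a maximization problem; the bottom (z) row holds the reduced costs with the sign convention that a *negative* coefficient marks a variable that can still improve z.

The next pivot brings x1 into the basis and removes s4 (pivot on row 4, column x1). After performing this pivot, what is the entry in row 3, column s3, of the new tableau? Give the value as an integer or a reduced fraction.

5/18

Pivot element is row 4, column x1: 9/2.
Normalize row 4: new (row 4, s3) = (-1/2)/(9/2) = -1/9.
row 3 ← row 3 − (1/4)·(new row 4): 1/4 − (1/4)·(-1/9) = 5/18.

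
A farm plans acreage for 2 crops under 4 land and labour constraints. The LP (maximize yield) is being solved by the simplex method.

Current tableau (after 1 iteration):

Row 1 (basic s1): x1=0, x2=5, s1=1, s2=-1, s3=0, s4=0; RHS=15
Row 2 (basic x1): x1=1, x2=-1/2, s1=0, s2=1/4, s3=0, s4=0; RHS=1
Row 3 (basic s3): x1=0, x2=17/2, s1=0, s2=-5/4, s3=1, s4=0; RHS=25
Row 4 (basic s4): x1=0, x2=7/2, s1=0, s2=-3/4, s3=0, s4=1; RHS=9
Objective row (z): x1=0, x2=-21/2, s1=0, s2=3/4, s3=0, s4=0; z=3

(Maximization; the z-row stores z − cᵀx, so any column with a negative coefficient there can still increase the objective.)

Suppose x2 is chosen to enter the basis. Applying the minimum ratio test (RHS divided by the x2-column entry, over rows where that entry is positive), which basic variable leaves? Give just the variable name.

s4

Ratios: row 1 (s1): 15/5 = 3; row 2 (x1): entry -1/2 ≤ 0, skip; row 3 (s3): 25/(17/2) = 50/17; row 4 (s4): 9/(7/2) = 18/7.
Minimum ratio 18/7 is in the s4 row, so s4 leaves.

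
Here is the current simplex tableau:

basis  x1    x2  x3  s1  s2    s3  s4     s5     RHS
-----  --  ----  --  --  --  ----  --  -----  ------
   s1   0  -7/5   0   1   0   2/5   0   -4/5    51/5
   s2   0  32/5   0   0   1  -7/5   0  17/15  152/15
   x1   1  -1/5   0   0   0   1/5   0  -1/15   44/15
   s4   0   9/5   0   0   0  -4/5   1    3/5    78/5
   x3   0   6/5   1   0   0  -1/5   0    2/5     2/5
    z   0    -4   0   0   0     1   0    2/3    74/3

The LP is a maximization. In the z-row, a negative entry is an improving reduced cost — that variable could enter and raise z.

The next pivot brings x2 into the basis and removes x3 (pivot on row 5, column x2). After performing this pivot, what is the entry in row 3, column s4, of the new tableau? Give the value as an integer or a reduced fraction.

Pivot element is row 5, column x2: 6/5.
Normalize row 5: new (row 5, s4) = 0/(6/5) = 0.
row 3 ← row 3 − (-1/5)·(new row 5): 0 − (-1/5)·0 = 0.

0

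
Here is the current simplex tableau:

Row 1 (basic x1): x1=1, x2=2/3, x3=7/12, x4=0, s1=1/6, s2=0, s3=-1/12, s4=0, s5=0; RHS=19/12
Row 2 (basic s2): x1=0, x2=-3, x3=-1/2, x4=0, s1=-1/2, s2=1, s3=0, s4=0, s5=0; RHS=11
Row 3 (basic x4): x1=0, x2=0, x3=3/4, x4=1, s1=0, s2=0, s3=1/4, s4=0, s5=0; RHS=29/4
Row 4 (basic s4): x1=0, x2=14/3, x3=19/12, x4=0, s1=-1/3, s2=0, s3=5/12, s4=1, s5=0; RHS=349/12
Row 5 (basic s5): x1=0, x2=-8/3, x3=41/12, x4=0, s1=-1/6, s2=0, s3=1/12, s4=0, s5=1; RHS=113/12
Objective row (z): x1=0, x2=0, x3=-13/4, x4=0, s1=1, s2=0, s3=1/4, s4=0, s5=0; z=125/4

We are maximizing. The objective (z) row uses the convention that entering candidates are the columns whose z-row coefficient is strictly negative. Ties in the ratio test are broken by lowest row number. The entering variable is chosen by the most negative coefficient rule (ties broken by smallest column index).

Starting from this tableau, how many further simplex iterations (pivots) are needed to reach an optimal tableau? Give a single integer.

pivot: x3 in, x1 out → z = 561/14
pivot: s3 in, s5 out → z = 321/8
No improving column remains; optimal.

2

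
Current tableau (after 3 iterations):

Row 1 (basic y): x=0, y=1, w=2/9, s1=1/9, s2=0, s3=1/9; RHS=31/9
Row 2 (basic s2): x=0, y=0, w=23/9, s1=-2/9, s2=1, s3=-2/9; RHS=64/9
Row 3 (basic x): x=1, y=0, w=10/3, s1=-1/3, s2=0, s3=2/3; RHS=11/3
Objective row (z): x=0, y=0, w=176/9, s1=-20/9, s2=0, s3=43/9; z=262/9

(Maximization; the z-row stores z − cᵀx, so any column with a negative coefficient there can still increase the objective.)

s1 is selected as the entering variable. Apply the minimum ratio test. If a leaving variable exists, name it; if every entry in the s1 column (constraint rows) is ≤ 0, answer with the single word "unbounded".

y

Ratios: row 1 (y): (31/9)/(1/9) = 31; row 2 (s2): entry -2/9 ≤ 0, skip; row 3 (x): entry -1/3 ≤ 0, skip.
Minimum ratio is in the y row, so y leaves.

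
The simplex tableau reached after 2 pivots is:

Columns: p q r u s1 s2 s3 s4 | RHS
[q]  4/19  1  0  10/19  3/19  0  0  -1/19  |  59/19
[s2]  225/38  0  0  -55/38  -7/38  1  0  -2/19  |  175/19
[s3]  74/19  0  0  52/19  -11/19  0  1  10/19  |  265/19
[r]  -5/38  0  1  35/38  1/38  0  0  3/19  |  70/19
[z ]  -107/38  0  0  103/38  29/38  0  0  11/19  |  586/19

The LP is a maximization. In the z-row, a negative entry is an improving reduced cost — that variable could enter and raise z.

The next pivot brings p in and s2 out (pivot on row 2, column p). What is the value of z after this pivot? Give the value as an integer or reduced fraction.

317/9

Minimum ratio for p: (175/19)/(225/38) = 14/9.
z changes by −(z-row coeff of p)·ratio = −(-107/38)·(14/9) = 749/171.
New z = 586/19 + (749/171) = 317/9.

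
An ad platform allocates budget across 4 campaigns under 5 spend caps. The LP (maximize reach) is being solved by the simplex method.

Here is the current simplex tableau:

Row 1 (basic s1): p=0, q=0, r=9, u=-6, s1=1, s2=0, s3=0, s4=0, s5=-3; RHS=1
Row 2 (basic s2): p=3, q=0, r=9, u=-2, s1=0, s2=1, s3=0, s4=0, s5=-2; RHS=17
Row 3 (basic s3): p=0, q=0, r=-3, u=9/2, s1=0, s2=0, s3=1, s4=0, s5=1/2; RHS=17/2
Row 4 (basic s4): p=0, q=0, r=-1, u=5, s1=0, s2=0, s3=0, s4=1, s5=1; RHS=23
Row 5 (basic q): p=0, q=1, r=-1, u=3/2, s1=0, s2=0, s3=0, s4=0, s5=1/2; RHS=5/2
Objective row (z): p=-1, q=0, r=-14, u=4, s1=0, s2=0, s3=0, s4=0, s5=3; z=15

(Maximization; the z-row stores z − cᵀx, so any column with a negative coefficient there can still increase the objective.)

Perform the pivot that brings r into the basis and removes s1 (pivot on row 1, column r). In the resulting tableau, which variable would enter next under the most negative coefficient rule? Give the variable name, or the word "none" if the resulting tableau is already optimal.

Pivot element 9. New z-row = old z-row − (-14)·(row 1/9).
Updated z-row coefficients: p: -1, q: 0, r: 0, u: -16/3, s1: 14/9, s2: 0, s3: 0, s4: 0, s5: -5/3.
The most negative is -16/3 in column u, so u would enter next.

u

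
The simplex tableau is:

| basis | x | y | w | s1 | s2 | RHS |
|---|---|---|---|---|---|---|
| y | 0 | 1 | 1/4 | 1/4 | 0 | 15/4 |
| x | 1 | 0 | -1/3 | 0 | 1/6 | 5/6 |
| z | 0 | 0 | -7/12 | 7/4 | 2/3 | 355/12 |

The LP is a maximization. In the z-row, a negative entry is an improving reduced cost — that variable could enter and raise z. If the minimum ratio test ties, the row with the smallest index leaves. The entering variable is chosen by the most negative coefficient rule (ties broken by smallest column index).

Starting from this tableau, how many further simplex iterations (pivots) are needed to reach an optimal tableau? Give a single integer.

1

pivot: w in, y out → z = 115/3
No improving column remains; optimal.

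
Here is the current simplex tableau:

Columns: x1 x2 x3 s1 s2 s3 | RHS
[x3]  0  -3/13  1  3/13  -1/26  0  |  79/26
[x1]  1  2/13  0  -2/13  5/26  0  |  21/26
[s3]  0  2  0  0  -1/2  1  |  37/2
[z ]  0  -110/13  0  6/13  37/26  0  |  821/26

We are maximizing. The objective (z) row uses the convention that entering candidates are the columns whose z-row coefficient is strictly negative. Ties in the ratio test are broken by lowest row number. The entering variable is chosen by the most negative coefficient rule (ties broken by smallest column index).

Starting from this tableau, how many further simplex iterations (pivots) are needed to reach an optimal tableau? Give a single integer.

2

pivot: x2 in, x1 out → z = 76
pivot: s1 in, s3 out → z = 108
No improving column remains; optimal.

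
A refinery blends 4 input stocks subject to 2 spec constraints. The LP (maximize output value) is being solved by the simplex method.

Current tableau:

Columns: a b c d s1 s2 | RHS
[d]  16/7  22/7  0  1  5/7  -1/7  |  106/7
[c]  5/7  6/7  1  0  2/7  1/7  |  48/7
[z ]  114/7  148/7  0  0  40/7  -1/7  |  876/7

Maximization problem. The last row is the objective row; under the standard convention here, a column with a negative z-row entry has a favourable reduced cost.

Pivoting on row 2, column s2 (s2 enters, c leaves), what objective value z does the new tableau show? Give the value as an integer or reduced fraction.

Minimum ratio for s2: (48/7)/(1/7) = 48.
z changes by −(z-row coeff of s2)·ratio = −(-1/7)·48 = 48/7.
New z = 876/7 + (48/7) = 132.

132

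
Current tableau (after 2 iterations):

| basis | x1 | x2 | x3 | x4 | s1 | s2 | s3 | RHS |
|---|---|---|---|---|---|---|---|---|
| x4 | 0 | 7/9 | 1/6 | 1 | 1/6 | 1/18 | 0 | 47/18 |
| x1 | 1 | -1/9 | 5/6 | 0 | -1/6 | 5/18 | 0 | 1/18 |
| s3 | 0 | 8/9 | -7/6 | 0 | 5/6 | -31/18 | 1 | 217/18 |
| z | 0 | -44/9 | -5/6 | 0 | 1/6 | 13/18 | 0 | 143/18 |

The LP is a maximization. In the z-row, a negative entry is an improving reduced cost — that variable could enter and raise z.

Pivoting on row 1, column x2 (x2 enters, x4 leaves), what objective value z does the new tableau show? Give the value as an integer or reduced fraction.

341/14

Minimum ratio for x2: (47/18)/(7/9) = 47/14.
z changes by −(z-row coeff of x2)·ratio = −(-44/9)·(47/14) = 1034/63.
New z = 143/18 + (1034/63) = 341/14.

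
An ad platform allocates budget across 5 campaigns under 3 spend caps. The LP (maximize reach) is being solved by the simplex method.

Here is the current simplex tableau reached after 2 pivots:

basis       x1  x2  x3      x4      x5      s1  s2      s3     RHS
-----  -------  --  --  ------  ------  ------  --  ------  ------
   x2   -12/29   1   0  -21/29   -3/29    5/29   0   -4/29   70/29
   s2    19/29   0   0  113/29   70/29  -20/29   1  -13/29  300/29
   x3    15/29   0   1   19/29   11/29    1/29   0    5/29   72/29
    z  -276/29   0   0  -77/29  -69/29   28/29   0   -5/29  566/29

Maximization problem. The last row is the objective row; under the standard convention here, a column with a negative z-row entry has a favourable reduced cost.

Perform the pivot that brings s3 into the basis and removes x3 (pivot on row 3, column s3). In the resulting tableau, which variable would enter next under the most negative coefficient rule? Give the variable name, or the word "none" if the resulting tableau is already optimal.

Pivot element 5/29. New z-row = old z-row − (-5/29)·(row 3/(5/29)).
Updated z-row coefficients: x1: -9, x2: 0, x3: 1, x4: -2, x5: -2, s1: 1, s2: 0, s3: 0.
The most negative is -9 in column x1, so x1 would enter next.

x1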